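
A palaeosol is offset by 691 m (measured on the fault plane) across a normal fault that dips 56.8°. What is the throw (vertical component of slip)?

throw = dip-slip × sin(dip) = 691 m × sin(56.8°) = 578 m

578 m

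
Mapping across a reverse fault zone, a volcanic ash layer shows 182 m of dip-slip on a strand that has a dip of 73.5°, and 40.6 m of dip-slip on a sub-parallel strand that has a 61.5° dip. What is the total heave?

heave_A = 182 × cos(73.5°) = 51.69 m
heave_B = 40.6 × cos(61.5°) = 19.37 m
total = 51.69 + 19.37 = 71.1 m

71.1 m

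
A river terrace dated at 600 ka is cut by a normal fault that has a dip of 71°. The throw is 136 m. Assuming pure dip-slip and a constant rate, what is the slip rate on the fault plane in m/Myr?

dip-slip = throw / sin(dip) = 136 m / sin(71°) = 143.8 m
rate = 143.8 m / 600 ka = 0.000240 m/yr = 240 m/Myr

240 m/Myr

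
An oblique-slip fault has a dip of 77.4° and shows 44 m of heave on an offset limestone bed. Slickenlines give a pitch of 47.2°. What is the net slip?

275 m

dip-slip = heave / cos(dip) = 44 / cos(77.4°) = 201.7 m
net slip = dip-slip / sin(rake) = 201.7 / sin(47.2°) = 275 m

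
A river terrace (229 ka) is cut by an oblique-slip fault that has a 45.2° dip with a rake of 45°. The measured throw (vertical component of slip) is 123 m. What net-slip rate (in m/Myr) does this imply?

dip-slip = throw / sin(dip) = 123 / sin(45.2°) = 173.3 m
net slip = dip-slip / sin(rake) = 173.3 / sin(45°) = 245.1 m
rate = 245.1 m / 229 ka = 0.00107 m/yr = 1070 m/Myr

1070 m/Myr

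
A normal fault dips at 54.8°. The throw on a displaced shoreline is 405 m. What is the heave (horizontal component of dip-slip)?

heave = throw / tan(dip) = 405 / tan(54.8°) = 286 m

286 m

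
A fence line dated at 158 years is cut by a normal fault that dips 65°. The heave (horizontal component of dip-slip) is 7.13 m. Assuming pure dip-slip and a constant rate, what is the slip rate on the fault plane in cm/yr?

10.7 cm/yr

dip-slip = heave / cos(dip) = 7.13 m / cos(65°) = 16.87 m
rate = 16.87 m / 158 years = 0.107 m/yr = 10.7 cm/yr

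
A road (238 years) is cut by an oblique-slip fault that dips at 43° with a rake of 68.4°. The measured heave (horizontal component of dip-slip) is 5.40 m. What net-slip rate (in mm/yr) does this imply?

33.4 mm/yr

dip-slip = heave / cos(dip) = 5.40 / cos(43°) = 7.384 m
net slip = dip-slip / sin(rake) = 7.384 / sin(68.4°) = 7.941 m
rate = 7.941 m / 238 years = 0.0334 m/yr = 33.4 mm/yr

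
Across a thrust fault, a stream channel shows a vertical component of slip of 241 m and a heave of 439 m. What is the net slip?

501 m

net slip = √(throw² + heave²) = √(241² + 439²) = 501 m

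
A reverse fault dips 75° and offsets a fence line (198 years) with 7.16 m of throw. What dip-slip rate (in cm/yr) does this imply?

3.74 cm/yr

dip-slip = throw / sin(dip) = 7.16 m / sin(75°) = 7.413 m
rate = 7.413 m / 198 years = 0.0374 m/yr = 3.74 cm/yr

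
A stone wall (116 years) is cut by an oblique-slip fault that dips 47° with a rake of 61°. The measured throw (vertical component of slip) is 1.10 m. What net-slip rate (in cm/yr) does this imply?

1.48 cm/yr

dip-slip = throw / sin(dip) = 1.10 / sin(47°) = 1.504 m
net slip = dip-slip / sin(rake) = 1.504 / sin(61°) = 1.720 m
rate = 1.720 m / 116 years = 0.0148 m/yr = 1.48 cm/yr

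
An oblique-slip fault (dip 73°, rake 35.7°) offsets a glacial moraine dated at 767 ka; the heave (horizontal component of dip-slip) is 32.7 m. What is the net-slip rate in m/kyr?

dip-slip = heave / cos(dip) = 32.7 / cos(73°) = 111.8 m
net slip = dip-slip / sin(rake) = 111.8 / sin(35.7°) = 191.7 m
rate = 191.7 m / 767 ka = 0.000250 m/yr = 0.250 m/kyr

0.250 m/kyr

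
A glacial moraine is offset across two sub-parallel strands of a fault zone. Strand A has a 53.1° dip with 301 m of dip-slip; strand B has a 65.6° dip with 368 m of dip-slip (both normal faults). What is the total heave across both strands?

heave_A = 301 × cos(53.1°) = 180.7 m
heave_B = 368 × cos(65.6°) = 152 m
total = 180.7 + 152 = 333 m

333 m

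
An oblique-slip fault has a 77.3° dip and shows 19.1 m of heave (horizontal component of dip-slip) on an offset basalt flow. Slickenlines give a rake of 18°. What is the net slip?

dip-slip = heave / cos(dip) = 19.1 / cos(77.3°) = 86.88 m
net slip = dip-slip / sin(rake) = 86.88 / sin(18°) = 281 m

281 m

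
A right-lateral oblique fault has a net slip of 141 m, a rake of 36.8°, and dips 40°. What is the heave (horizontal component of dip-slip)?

64.7 m

dip-slip = net slip × sin(rake) = 141 m × sin(36.8°) = 84.46 m
heave = dip-slip × cos(dip) = 84.46 × cos(40°) = 64.7 m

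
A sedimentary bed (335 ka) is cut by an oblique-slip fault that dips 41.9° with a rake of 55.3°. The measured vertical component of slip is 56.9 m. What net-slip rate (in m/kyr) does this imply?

0.309 m/kyr

dip-slip = throw / sin(dip) = 56.9 / sin(41.9°) = 85.20 m
net slip = dip-slip / sin(rake) = 85.20 / sin(55.3°) = 103.6 m
rate = 103.6 m / 335 ka = 0.000309 m/yr = 0.309 m/kyr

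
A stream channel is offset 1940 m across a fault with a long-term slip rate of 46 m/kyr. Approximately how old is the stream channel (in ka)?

age = offset / rate = 1940 m / (46 m/kyr) = 42200 yr = 42.2 ka

42.2 ka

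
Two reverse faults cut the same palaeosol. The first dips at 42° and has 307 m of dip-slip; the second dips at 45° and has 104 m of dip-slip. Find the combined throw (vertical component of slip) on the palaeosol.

throw_A = 307 × sin(42°) = 205.4 m
throw_B = 104 × sin(45°) = 73.54 m
total = 205.4 + 73.54 = 279 m

279 m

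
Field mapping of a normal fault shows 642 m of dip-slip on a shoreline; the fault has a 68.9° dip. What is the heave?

231 m

heave = dip-slip × cos(dip) = 642 m × cos(68.9°) = 231 m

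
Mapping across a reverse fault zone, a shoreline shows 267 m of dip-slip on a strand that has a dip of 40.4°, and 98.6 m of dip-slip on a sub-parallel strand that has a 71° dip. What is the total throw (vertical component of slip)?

throw_A = 267 × sin(40.4°) = 173 m
throw_B = 98.6 × sin(71°) = 93.23 m
total = 173 + 93.23 = 266 m

266 m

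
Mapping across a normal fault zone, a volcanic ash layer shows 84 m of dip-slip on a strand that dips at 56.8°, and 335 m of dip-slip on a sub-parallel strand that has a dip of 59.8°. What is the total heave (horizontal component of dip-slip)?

heave_A = 84 × cos(56.8°) = 46 m
heave_B = 335 × cos(59.8°) = 168.5 m
total = 46 + 168.5 = 215 m

215 m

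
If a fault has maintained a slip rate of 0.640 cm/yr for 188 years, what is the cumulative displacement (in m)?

slip = rate × time = 0.640 cm/yr × 188 years = 1.20 m

1.20 m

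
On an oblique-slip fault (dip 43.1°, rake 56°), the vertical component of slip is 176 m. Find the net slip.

311 m

dip-slip = throw / sin(dip) = 176 / sin(43.1°) = 257.6 m
net slip = dip-slip / sin(rake) = 257.6 / sin(56°) = 311 m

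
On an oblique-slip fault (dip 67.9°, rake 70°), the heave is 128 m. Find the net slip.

dip-slip = heave / cos(dip) = 128 / cos(67.9°) = 340.2 m
net slip = dip-slip / sin(rake) = 340.2 / sin(70°) = 362 m

362 m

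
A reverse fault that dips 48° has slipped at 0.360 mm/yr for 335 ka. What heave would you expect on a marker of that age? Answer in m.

dip-slip = rate × time = 0.360 mm/yr × 335 ka = 120.6 m
heave = dip-slip × cos(dip) = 120.6 × cos(48°) = 80.7 m

80.7 m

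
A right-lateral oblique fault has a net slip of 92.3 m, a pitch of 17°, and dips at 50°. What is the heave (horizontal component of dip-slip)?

dip-slip = net slip × sin(rake) = 92.3 m × sin(17°) = 26.99 m
heave = dip-slip × cos(dip) = 26.99 × cos(50°) = 17.3 m

17.3 m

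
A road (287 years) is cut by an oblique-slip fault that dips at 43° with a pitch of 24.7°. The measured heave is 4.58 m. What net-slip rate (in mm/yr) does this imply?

52.2 mm/yr

dip-slip = heave / cos(dip) = 4.58 / cos(43°) = 6.262 m
net slip = dip-slip / sin(rake) = 6.262 / sin(24.7°) = 14.99 m
rate = 14.99 m / 287 years = 0.0522 m/yr = 52.2 mm/yr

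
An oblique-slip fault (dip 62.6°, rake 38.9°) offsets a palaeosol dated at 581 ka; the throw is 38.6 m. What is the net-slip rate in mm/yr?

0.119 mm/yr

dip-slip = throw / sin(dip) = 38.6 / sin(62.6°) = 43.48 m
net slip = dip-slip / sin(rake) = 43.48 / sin(38.9°) = 69.24 m
rate = 69.24 m / 581 ka = 0.000119 m/yr = 0.119 mm/yr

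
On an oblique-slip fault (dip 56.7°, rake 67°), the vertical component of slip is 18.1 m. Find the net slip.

dip-slip = throw / sin(dip) = 18.1 / sin(56.7°) = 21.66 m
net slip = dip-slip / sin(rake) = 21.66 / sin(67°) = 23.5 m

23.5 m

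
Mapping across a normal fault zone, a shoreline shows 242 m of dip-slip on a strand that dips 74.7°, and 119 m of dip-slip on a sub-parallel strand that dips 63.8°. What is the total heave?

heave_A = 242 × cos(74.7°) = 63.86 m
heave_B = 119 × cos(63.8°) = 52.54 m
total = 63.86 + 52.54 = 116 m

116 m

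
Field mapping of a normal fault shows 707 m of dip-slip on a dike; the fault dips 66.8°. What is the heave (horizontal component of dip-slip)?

279 m

heave = dip-slip × cos(dip) = 707 m × cos(66.8°) = 279 m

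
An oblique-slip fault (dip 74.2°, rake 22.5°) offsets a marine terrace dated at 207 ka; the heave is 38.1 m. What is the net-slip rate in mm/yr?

1.77 mm/yr

dip-slip = heave / cos(dip) = 38.1 / cos(74.2°) = 139.9 m
net slip = dip-slip / sin(rake) = 139.9 / sin(22.5°) = 365.7 m
rate = 365.7 m / 207 ka = 0.00177 m/yr = 1.77 mm/yr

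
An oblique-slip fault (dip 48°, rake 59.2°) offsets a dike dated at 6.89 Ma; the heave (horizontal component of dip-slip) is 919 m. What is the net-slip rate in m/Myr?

dip-slip = heave / cos(dip) = 919 / cos(48°) = 1373 m
net slip = dip-slip / sin(rake) = 1373 / sin(59.2°) = 1599 m
rate = 1599 m / 6.89 Ma = 0.000232 m/yr = 232 m/Myr

232 m/Myr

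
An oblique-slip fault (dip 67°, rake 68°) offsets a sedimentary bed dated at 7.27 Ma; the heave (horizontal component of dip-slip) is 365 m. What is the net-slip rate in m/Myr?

dip-slip = heave / cos(dip) = 365 / cos(67°) = 934.1 m
net slip = dip-slip / sin(rake) = 934.1 / sin(68°) = 1008 m
rate = 1008 m / 7.27 Ma = 0.000139 m/yr = 139 m/Myr

139 m/Myr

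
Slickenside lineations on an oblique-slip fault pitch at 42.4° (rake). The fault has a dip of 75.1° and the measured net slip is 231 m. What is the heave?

40.1 m

dip-slip = net slip × sin(rake) = 231 m × sin(42.4°) = 155.8 m
heave = dip-slip × cos(dip) = 155.8 × cos(75.1°) = 40.1 m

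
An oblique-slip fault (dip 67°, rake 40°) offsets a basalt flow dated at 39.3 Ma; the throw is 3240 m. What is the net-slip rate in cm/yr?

dip-slip = throw / sin(dip) = 3240 / sin(67°) = 3520 m
net slip = dip-slip / sin(rake) = 3520 / sin(40°) = 5476 m
rate = 5476 m / 39.3 Ma = 0.000139 m/yr = 0.0139 cm/yr

0.0139 cm/yr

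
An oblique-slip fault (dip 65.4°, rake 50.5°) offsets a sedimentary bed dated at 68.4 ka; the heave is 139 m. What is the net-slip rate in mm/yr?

6.33 mm/yr

dip-slip = heave / cos(dip) = 139 / cos(65.4°) = 333.9 m
net slip = dip-slip / sin(rake) = 333.9 / sin(50.5°) = 432.7 m
rate = 432.7 m / 68.4 ka = 0.00633 m/yr = 6.33 mm/yr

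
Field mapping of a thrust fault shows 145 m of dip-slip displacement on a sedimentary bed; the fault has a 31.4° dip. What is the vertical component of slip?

75.5 m

throw = dip-slip × sin(dip) = 145 m × sin(31.4°) = 75.5 m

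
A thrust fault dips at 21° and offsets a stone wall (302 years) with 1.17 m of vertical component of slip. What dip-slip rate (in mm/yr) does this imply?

10.8 mm/yr

dip-slip = throw / sin(dip) = 1.17 m / sin(21°) = 3.265 m
rate = 3.265 m / 302 years = 0.0108 m/yr = 10.8 mm/yr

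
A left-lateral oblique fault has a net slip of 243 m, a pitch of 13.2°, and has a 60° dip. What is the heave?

27.7 m

dip-slip = net slip × sin(rake) = 243 m × sin(13.2°) = 55.49 m
heave = dip-slip × cos(dip) = 55.49 × cos(60°) = 27.7 m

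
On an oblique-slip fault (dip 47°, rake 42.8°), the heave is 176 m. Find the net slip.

380 m

dip-slip = heave / cos(dip) = 176 / cos(47°) = 258.1 m
net slip = dip-slip / sin(rake) = 258.1 / sin(42.8°) = 380 m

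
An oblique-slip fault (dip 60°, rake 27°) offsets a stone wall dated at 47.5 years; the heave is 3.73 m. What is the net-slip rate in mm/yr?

dip-slip = heave / cos(dip) = 3.73 / cos(60°) = 7.460 m
net slip = dip-slip / sin(rake) = 7.460 / sin(27°) = 16.43 m
rate = 16.43 m / 47.5 years = 0.346 m/yr = 346 mm/yr

346 mm/yr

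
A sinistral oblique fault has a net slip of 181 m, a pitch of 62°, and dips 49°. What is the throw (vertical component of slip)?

121 m

dip-slip = net slip × sin(rake) = 181 m × sin(62°) = 159.8 m
throw = dip-slip × sin(dip) = 159.8 × sin(49°) = 121 m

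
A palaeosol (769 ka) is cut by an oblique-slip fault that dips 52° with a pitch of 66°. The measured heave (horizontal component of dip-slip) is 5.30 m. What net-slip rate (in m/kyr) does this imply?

0.0123 m/kyr

dip-slip = heave / cos(dip) = 5.30 / cos(52°) = 8.609 m
net slip = dip-slip / sin(rake) = 8.609 / sin(66°) = 9.423 m
rate = 9.423 m / 769 ka = 0.0000123 m/yr = 0.0123 m/kyr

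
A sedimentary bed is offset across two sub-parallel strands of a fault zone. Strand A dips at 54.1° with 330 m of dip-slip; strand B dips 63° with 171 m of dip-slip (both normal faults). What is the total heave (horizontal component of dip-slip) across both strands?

271 m

heave_A = 330 × cos(54.1°) = 193.5 m
heave_B = 171 × cos(63°) = 77.63 m
total = 193.5 + 77.63 = 271 m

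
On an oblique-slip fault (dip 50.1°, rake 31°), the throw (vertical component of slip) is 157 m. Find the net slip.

397 m

dip-slip = throw / sin(dip) = 157 / sin(50.1°) = 204.6 m
net slip = dip-slip / sin(rake) = 204.6 / sin(31°) = 397 m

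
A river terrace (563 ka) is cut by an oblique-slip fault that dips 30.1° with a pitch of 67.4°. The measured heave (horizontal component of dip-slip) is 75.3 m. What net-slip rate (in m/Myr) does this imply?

dip-slip = heave / cos(dip) = 75.3 / cos(30.1°) = 87.04 m
net slip = dip-slip / sin(rake) = 87.04 / sin(67.4°) = 94.28 m
rate = 94.28 m / 563 ka = 0.000167 m/yr = 167 m/Myr

167 m/Myr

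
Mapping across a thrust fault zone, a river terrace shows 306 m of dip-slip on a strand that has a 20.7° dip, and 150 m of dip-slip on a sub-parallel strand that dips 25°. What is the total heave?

422 m

heave_A = 306 × cos(20.7°) = 286.2 m
heave_B = 150 × cos(25°) = 135.9 m
total = 286.2 + 135.9 = 422 m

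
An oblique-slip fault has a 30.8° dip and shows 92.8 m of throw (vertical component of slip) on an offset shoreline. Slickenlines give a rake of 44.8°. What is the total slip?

dip-slip = throw / sin(dip) = 92.8 / sin(30.8°) = 181.2 m
net slip = dip-slip / sin(rake) = 181.2 / sin(44.8°) = 257 m

257 m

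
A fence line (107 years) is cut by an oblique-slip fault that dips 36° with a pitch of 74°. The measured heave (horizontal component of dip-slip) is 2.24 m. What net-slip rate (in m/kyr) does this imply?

dip-slip = heave / cos(dip) = 2.24 / cos(36°) = 2.769 m
net slip = dip-slip / sin(rake) = 2.769 / sin(74°) = 2.880 m
rate = 2.880 m / 107 years = 0.0269 m/yr = 26.9 m/kyr

26.9 m/kyr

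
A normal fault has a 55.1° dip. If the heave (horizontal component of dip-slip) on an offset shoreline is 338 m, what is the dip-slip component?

591 m

dip-slip = heave / cos(dip) = 338 / cos(55.1°) = 591 m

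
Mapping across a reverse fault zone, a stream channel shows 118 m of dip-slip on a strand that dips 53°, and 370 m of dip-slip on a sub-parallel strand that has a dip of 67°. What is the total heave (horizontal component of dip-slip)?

heave_A = 118 × cos(53°) = 71.01 m
heave_B = 370 × cos(67°) = 144.6 m
total = 71.01 + 144.6 = 216 m

216 m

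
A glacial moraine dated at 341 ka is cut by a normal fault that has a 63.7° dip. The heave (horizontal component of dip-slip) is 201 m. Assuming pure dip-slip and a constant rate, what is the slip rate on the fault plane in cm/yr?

dip-slip = heave / cos(dip) = 201 m / cos(63.7°) = 453.7 m
rate = 453.7 m / 341 ka = 0.00133 m/yr = 0.133 cm/yr

0.133 cm/yr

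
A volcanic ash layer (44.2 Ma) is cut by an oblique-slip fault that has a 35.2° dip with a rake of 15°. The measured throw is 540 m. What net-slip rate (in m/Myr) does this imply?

81.9 m/Myr

dip-slip = throw / sin(dip) = 540 / sin(35.2°) = 936.8 m
net slip = dip-slip / sin(rake) = 936.8 / sin(15°) = 3620 m
rate = 3620 m / 44.2 Ma = 0.0000819 m/yr = 81.9 m/Myr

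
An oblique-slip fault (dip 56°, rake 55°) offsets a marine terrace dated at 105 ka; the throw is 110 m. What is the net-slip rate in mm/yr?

dip-slip = throw / sin(dip) = 110 / sin(56°) = 132.7 m
net slip = dip-slip / sin(rake) = 132.7 / sin(55°) = 162 m
rate = 162 m / 105 ka = 0.00154 m/yr = 1.54 mm/yr

1.54 mm/yr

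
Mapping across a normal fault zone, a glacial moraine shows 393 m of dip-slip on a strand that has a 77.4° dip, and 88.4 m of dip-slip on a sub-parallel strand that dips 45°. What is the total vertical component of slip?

446 m

throw_A = 393 × sin(77.4°) = 383.5 m
throw_B = 88.4 × sin(45°) = 62.51 m
total = 383.5 + 62.51 = 446 m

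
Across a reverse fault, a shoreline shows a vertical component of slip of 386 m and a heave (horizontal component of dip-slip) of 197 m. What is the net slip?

433 m

net slip = √(throw² + heave²) = √(386² + 197²) = 433 m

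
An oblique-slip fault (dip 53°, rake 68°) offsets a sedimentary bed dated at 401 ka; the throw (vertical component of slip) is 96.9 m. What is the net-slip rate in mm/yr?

dip-slip = throw / sin(dip) = 96.9 / sin(53°) = 121.3 m
net slip = dip-slip / sin(rake) = 121.3 / sin(68°) = 130.9 m
rate = 130.9 m / 401 ka = 0.000326 m/yr = 0.326 mm/yr

0.326 mm/yr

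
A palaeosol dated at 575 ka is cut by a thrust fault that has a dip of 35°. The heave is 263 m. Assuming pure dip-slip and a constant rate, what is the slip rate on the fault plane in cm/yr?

0.0558 cm/yr

dip-slip = heave / cos(dip) = 263 m / cos(35°) = 321.1 m
rate = 321.1 m / 575 ka = 0.000558 m/yr = 0.0558 cm/yr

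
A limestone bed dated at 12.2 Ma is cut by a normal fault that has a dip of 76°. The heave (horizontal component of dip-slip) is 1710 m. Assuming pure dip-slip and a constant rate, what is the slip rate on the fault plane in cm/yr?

dip-slip = heave / cos(dip) = 1710 m / cos(76°) = 7068 m
rate = 7068 m / 12.2 Ma = 0.000579 m/yr = 0.0579 cm/yr

0.0579 cm/yr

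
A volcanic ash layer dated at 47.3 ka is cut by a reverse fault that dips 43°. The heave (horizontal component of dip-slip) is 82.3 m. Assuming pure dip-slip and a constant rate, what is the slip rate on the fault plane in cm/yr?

dip-slip = heave / cos(dip) = 82.3 m / cos(43°) = 112.5 m
rate = 112.5 m / 47.3 ka = 0.00238 m/yr = 0.238 cm/yr

0.238 cm/yr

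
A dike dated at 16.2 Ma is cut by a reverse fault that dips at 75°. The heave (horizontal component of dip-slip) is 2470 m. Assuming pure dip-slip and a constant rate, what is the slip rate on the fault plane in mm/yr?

0.589 mm/yr

dip-slip = heave / cos(dip) = 2470 m / cos(75°) = 9543 m
rate = 9543 m / 16.2 Ma = 0.000589 m/yr = 0.589 mm/yr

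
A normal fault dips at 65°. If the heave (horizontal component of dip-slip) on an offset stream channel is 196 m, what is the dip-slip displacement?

dip-slip = heave / cos(dip) = 196 / cos(65°) = 464 m

464 m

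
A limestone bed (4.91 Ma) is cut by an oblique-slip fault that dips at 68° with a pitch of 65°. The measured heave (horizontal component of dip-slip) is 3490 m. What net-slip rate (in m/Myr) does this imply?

2090 m/Myr

dip-slip = heave / cos(dip) = 3490 / cos(68°) = 9316 m
net slip = dip-slip / sin(rake) = 9316 / sin(65°) = 10280 m
rate = 10280 m / 4.91 Ma = 0.00209 m/yr = 2090 m/Myr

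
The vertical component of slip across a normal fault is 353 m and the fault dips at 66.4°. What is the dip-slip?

dip-slip = throw / sin(dip) = 353 / sin(66.4°) = 385 m

385 m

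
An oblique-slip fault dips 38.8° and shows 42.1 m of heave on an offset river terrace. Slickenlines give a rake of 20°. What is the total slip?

158 m

dip-slip = heave / cos(dip) = 42.1 / cos(38.8°) = 54.02 m
net slip = dip-slip / sin(rake) = 54.02 / sin(20°) = 158 m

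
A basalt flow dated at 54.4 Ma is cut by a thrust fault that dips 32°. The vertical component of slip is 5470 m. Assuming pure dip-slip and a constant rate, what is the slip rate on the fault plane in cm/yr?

dip-slip = throw / sin(dip) = 5470 m / sin(32°) = 10320 m
rate = 10320 m / 54.4 Ma = 0.000190 m/yr = 0.0190 cm/yr

0.0190 cm/yr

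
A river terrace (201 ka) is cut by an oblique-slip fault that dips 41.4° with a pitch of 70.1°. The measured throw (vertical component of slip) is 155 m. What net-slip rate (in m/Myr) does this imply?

dip-slip = throw / sin(dip) = 155 / sin(41.4°) = 234.4 m
net slip = dip-slip / sin(rake) = 234.4 / sin(70.1°) = 249.3 m
rate = 249.3 m / 201 ka = 0.00124 m/yr = 1240 m/Myr

1240 m/Myr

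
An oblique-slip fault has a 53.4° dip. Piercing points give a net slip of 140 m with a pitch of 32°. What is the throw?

59.6 m

dip-slip = net slip × sin(rake) = 140 m × sin(32°) = 74.19 m
throw = dip-slip × sin(dip) = 74.19 × sin(53.4°) = 59.6 m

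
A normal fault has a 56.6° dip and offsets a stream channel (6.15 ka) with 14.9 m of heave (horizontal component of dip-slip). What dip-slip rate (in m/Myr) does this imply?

dip-slip = heave / cos(dip) = 14.9 m / cos(56.6°) = 27.07 m
rate = 27.07 m / 6.15 ka = 0.00440 m/yr = 4400 m/Myr

4400 m/Myr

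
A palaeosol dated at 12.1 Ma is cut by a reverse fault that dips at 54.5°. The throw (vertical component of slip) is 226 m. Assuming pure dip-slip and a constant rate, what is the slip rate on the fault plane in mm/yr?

0.0229 mm/yr

dip-slip = throw / sin(dip) = 226 m / sin(54.5°) = 277.6 m
rate = 277.6 m / 12.1 Ma = 0.0000229 m/yr = 0.0229 mm/yr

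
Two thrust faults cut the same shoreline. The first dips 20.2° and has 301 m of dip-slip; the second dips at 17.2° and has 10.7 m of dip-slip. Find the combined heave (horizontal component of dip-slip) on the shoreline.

heave_A = 301 × cos(20.2°) = 282.5 m
heave_B = 10.7 × cos(17.2°) = 10.22 m
total = 282.5 + 10.22 = 293 m

293 m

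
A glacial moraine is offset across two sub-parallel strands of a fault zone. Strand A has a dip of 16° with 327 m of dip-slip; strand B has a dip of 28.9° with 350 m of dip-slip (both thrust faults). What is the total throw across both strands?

throw_A = 327 × sin(16°) = 90.13 m
throw_B = 350 × sin(28.9°) = 169.1 m
total = 90.13 + 169.1 = 259 m

259 m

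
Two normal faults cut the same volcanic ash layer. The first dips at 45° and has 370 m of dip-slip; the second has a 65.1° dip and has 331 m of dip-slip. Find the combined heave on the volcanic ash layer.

401 m

heave_A = 370 × cos(45°) = 261.6 m
heave_B = 331 × cos(65.1°) = 139.4 m
total = 261.6 + 139.4 = 401 m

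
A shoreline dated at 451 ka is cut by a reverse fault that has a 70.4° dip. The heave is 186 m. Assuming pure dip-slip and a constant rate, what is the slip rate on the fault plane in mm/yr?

dip-slip = heave / cos(dip) = 186 m / cos(70.4°) = 554.5 m
rate = 554.5 m / 451 ka = 0.00123 m/yr = 1.23 mm/yr

1.23 mm/yr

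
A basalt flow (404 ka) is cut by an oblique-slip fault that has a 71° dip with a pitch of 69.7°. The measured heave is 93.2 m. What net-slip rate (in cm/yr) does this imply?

dip-slip = heave / cos(dip) = 93.2 / cos(71°) = 286.3 m
net slip = dip-slip / sin(rake) = 286.3 / sin(69.7°) = 305.2 m
rate = 305.2 m / 404 ka = 0.000756 m/yr = 0.0756 cm/yr

0.0756 cm/yr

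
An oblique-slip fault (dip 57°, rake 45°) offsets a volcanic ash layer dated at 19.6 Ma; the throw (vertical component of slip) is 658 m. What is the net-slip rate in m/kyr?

0.0566 m/kyr

dip-slip = throw / sin(dip) = 658 / sin(57°) = 784.6 m
net slip = dip-slip / sin(rake) = 784.6 / sin(45°) = 1110 m
rate = 1110 m / 19.6 Ma = 0.0000566 m/yr = 0.0566 m/kyr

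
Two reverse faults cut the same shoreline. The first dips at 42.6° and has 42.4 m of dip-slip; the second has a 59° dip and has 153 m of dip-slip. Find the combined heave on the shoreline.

heave_A = 42.4 × cos(42.6°) = 31.21 m
heave_B = 153 × cos(59°) = 78.80 m
total = 31.21 + 78.80 = 110 m

110 m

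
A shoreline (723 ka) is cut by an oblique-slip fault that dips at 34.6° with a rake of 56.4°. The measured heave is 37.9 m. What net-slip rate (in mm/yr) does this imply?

dip-slip = heave / cos(dip) = 37.9 / cos(34.6°) = 46.04 m
net slip = dip-slip / sin(rake) = 46.04 / sin(56.4°) = 55.28 m
rate = 55.28 m / 723 ka = 0.0000765 m/yr = 0.0765 mm/yr

0.0765 mm/yr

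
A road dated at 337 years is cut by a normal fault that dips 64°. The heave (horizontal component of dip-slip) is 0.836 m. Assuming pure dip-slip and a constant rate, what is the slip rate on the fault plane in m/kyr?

5.66 m/kyr

dip-slip = heave / cos(dip) = 0.836 m / cos(64°) = 1.907 m
rate = 1.907 m / 337 years = 0.00566 m/yr = 5.66 m/kyr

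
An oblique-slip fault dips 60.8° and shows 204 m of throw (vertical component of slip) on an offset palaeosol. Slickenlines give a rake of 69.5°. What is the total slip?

dip-slip = throw / sin(dip) = 204 / sin(60.8°) = 233.7 m
net slip = dip-slip / sin(rake) = 233.7 / sin(69.5°) = 249 m

249 m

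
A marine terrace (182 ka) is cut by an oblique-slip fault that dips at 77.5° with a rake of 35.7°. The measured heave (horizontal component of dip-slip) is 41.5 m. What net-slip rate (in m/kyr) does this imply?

dip-slip = heave / cos(dip) = 41.5 / cos(77.5°) = 191.7 m
net slip = dip-slip / sin(rake) = 191.7 / sin(35.7°) = 328.6 m
rate = 328.6 m / 182 ka = 0.00181 m/yr = 1.81 m/kyr

1.81 m/kyr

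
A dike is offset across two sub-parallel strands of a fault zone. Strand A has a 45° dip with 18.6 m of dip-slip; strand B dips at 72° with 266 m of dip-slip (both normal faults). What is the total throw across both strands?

266 m

throw_A = 18.6 × sin(45°) = 13.15 m
throw_B = 266 × sin(72°) = 253 m
total = 13.15 + 253 = 266 m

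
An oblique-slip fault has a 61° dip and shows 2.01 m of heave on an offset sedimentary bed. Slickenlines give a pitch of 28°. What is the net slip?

8.83 m

dip-slip = heave / cos(dip) = 2.01 / cos(61°) = 4.146 m
net slip = dip-slip / sin(rake) = 4.146 / sin(28°) = 8.83 m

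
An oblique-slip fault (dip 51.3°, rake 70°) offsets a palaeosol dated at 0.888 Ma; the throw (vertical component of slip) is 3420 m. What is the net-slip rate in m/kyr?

dip-slip = throw / sin(dip) = 3420 / sin(51.3°) = 4382 m
net slip = dip-slip / sin(rake) = 4382 / sin(70°) = 4663 m
rate = 4663 m / 0.888 Ma = 0.00525 m/yr = 5.25 m/kyr

5.25 m/kyr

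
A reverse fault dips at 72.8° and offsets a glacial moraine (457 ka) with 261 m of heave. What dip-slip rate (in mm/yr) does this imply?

dip-slip = heave / cos(dip) = 261 m / cos(72.8°) = 882.6 m
rate = 882.6 m / 457 ka = 0.00193 m/yr = 1.93 mm/yr

1.93 mm/yr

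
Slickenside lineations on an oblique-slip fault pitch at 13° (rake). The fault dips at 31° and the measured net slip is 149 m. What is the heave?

28.7 m

dip-slip = net slip × sin(rake) = 149 m × sin(13°) = 33.52 m
heave = dip-slip × cos(dip) = 33.52 × cos(31°) = 28.7 m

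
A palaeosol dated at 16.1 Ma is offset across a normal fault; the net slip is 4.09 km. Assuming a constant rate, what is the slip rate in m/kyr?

rate = 4.09 km / 16.1 Ma = 0.000254 m/yr = 0.254 m/kyr

0.254 m/kyr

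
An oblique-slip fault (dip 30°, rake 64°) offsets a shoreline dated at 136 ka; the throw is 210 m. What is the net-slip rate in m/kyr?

dip-slip = throw / sin(dip) = 210 / sin(30°) = 420 m
net slip = dip-slip / sin(rake) = 420 / sin(64°) = 467.3 m
rate = 467.3 m / 136 ka = 0.00344 m/yr = 3.44 m/kyr

3.44 m/kyr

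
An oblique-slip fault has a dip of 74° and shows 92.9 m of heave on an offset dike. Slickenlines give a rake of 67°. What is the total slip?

366 m

dip-slip = heave / cos(dip) = 92.9 / cos(74°) = 337 m
net slip = dip-slip / sin(rake) = 337 / sin(67°) = 366 m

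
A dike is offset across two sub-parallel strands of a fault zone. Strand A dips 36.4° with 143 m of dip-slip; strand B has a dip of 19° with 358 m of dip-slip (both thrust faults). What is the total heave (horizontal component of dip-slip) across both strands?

heave_A = 143 × cos(36.4°) = 115.1 m
heave_B = 358 × cos(19°) = 338.5 m
total = 115.1 + 338.5 = 454 m

454 m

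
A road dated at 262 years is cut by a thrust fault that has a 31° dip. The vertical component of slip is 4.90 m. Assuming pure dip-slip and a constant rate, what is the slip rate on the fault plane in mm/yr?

36.3 mm/yr

dip-slip = throw / sin(dip) = 4.90 m / sin(31°) = 9.514 m
rate = 9.514 m / 262 years = 0.0363 m/yr = 36.3 mm/yr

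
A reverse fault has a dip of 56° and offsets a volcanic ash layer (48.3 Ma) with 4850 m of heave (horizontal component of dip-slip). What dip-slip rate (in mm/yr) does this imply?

0.180 mm/yr

dip-slip = heave / cos(dip) = 4850 m / cos(56°) = 8673 m
rate = 8673 m / 48.3 Ma = 0.000180 m/yr = 0.180 mm/yr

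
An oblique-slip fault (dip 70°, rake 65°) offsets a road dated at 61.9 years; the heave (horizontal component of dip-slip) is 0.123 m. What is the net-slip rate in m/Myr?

6410 m/Myr

dip-slip = heave / cos(dip) = 0.123 / cos(70°) = 0.3596 m
net slip = dip-slip / sin(rake) = 0.3596 / sin(65°) = 0.3968 m
rate = 0.3968 m / 61.9 years = 0.00641 m/yr = 6410 m/Myr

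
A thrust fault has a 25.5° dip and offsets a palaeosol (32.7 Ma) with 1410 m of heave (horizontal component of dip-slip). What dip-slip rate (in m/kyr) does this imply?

0.0478 m/kyr

dip-slip = heave / cos(dip) = 1410 m / cos(25.5°) = 1562 m
rate = 1562 m / 32.7 Ma = 0.0000478 m/yr = 0.0478 m/kyr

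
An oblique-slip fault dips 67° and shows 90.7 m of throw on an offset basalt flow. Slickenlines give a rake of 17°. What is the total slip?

337 m

dip-slip = throw / sin(dip) = 90.7 / sin(67°) = 98.53 m
net slip = dip-slip / sin(rake) = 98.53 / sin(17°) = 337 m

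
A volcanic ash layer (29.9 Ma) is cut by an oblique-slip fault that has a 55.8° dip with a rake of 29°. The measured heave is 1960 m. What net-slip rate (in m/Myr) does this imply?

dip-slip = heave / cos(dip) = 1960 / cos(55.8°) = 3487 m
net slip = dip-slip / sin(rake) = 3487 / sin(29°) = 7193 m
rate = 7193 m / 29.9 Ma = 0.000241 m/yr = 241 m/Myr

241 m/Myr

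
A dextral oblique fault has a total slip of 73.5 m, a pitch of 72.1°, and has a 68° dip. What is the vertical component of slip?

64.8 m

dip-slip = net slip × sin(rake) = 73.5 m × sin(72.1°) = 69.94 m
throw = dip-slip × sin(dip) = 69.94 × sin(68°) = 64.8 m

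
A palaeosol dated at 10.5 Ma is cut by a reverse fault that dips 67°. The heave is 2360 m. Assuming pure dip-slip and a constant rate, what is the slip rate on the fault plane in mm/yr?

0.575 mm/yr

dip-slip = heave / cos(dip) = 2360 m / cos(67°) = 6040 m
rate = 6040 m / 10.5 Ma = 0.000575 m/yr = 0.575 mm/yr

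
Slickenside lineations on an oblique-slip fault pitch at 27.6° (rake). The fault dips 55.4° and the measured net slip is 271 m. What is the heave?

71.3 m

dip-slip = net slip × sin(rake) = 271 m × sin(27.6°) = 125.6 m
heave = dip-slip × cos(dip) = 125.6 × cos(55.4°) = 71.3 m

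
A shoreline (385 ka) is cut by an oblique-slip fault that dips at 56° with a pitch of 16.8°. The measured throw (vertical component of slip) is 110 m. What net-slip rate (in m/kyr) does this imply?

1.19 m/kyr

dip-slip = throw / sin(dip) = 110 / sin(56°) = 132.7 m
net slip = dip-slip / sin(rake) = 132.7 / sin(16.8°) = 459.1 m
rate = 459.1 m / 385 ka = 0.00119 m/yr = 1.19 m/kyr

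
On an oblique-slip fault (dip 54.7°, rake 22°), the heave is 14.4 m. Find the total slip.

66.5 m

dip-slip = heave / cos(dip) = 14.4 / cos(54.7°) = 24.92 m
net slip = dip-slip / sin(rake) = 24.92 / sin(22°) = 66.5 m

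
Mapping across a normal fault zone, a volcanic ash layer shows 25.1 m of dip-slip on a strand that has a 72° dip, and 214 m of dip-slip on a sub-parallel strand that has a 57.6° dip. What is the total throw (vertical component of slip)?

205 m

throw_A = 25.1 × sin(72°) = 23.87 m
throw_B = 214 × sin(57.6°) = 180.7 m
total = 23.87 + 180.7 = 205 m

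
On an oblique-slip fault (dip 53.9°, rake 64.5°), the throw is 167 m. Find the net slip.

dip-slip = throw / sin(dip) = 167 / sin(53.9°) = 206.7 m
net slip = dip-slip / sin(rake) = 206.7 / sin(64.5°) = 229 m

229 m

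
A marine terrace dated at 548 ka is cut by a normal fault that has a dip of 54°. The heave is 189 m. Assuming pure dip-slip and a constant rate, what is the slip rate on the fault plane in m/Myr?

dip-slip = heave / cos(dip) = 189 m / cos(54°) = 321.5 m
rate = 321.5 m / 548 ka = 0.000587 m/yr = 587 m/Myr

587 m/Myr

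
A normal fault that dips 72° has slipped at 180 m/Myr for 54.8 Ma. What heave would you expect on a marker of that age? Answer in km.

3.05 km

dip-slip = rate × time = 180 m/Myr × 54.8 Ma = 9864 m
heave = dip-slip × cos(dip) = 9864 × cos(72°) = 3050 m = 3.05 km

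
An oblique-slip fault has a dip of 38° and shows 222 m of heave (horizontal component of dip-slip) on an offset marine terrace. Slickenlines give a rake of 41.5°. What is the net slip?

dip-slip = heave / cos(dip) = 222 / cos(38°) = 281.7 m
net slip = dip-slip / sin(rake) = 281.7 / sin(41.5°) = 425 m

425 m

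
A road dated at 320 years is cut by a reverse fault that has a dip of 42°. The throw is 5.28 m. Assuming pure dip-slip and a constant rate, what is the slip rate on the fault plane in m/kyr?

24.7 m/kyr

dip-slip = throw / sin(dip) = 5.28 m / sin(42°) = 7.891 m
rate = 7.891 m / 320 years = 0.0247 m/yr = 24.7 m/kyr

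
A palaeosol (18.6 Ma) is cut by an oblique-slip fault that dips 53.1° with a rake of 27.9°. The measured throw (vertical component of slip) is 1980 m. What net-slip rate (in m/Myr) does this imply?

dip-slip = throw / sin(dip) = 1980 / sin(53.1°) = 2476 m
net slip = dip-slip / sin(rake) = 2476 / sin(27.9°) = 5291 m
rate = 5291 m / 18.6 Ma = 0.000284 m/yr = 284 m/Myr

284 m/Myr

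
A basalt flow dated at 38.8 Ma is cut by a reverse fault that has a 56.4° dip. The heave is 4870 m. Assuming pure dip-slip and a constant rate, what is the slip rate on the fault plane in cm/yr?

dip-slip = heave / cos(dip) = 4870 m / cos(56.4°) = 8800 m
rate = 8800 m / 38.8 Ma = 0.000227 m/yr = 0.0227 cm/yr

0.0227 cm/yr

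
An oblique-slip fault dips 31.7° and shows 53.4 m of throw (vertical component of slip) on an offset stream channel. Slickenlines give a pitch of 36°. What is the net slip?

dip-slip = throw / sin(dip) = 53.4 / sin(31.7°) = 101.6 m
net slip = dip-slip / sin(rake) = 101.6 / sin(36°) = 173 m

173 m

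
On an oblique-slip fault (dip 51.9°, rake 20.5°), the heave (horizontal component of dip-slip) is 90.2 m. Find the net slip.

417 m

dip-slip = heave / cos(dip) = 90.2 / cos(51.9°) = 146.2 m
net slip = dip-slip / sin(rake) = 146.2 / sin(20.5°) = 417 m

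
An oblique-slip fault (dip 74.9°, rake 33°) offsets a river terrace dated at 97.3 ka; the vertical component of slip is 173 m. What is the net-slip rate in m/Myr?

dip-slip = throw / sin(dip) = 173 / sin(74.9°) = 179.2 m
net slip = dip-slip / sin(rake) = 179.2 / sin(33°) = 329 m
rate = 329 m / 97.3 ka = 0.00338 m/yr = 3380 m/Myr

3380 m/Myr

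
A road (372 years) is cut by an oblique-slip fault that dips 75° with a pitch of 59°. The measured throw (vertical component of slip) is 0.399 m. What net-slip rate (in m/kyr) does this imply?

1.30 m/kyr

dip-slip = throw / sin(dip) = 0.399 / sin(75°) = 0.4131 m
net slip = dip-slip / sin(rake) = 0.4131 / sin(59°) = 0.4819 m
rate = 0.4819 m / 372 years = 0.00130 m/yr = 1.30 m/kyr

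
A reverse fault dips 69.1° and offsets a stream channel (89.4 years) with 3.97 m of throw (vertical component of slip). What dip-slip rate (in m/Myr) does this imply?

dip-slip = throw / sin(dip) = 3.97 m / sin(69.1°) = 4.250 m
rate = 4.250 m / 89.4 years = 0.0475 m/yr = 47500 m/Myr

47500 m/Myr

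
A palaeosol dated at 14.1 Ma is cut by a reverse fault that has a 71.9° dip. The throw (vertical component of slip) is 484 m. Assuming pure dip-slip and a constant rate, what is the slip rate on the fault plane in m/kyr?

0.0361 m/kyr

dip-slip = throw / sin(dip) = 484 m / sin(71.9°) = 509.2 m
rate = 509.2 m / 14.1 Ma = 0.0000361 m/yr = 0.0361 m/kyr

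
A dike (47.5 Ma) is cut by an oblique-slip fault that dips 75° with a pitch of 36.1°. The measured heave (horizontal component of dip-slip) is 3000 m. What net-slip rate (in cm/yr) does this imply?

dip-slip = heave / cos(dip) = 3000 / cos(75°) = 11590 m
net slip = dip-slip / sin(rake) = 11590 / sin(36.1°) = 19670 m
rate = 19670 m / 47.5 Ma = 0.000414 m/yr = 0.0414 cm/yr

0.0414 cm/yr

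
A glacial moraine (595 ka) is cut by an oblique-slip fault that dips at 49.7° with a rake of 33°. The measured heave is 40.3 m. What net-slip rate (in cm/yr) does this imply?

dip-slip = heave / cos(dip) = 40.3 / cos(49.7°) = 62.31 m
net slip = dip-slip / sin(rake) = 62.31 / sin(33°) = 114.4 m
rate = 114.4 m / 595 ka = 0.000192 m/yr = 0.0192 cm/yr

0.0192 cm/yr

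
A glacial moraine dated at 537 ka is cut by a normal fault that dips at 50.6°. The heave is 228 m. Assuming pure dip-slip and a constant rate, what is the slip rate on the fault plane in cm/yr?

dip-slip = heave / cos(dip) = 228 m / cos(50.6°) = 359.2 m
rate = 359.2 m / 537 ka = 0.000669 m/yr = 0.0669 cm/yr

0.0669 cm/yr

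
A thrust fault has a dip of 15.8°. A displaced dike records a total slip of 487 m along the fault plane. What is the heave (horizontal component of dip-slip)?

heave = dip-slip × cos(dip) = 487 m × cos(15.8°) = 469 m

469 m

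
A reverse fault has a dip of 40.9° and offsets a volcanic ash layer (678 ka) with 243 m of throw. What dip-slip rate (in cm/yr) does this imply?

0.0547 cm/yr

dip-slip = throw / sin(dip) = 243 m / sin(40.9°) = 371.1 m
rate = 371.1 m / 678 ka = 0.000547 m/yr = 0.0547 cm/yr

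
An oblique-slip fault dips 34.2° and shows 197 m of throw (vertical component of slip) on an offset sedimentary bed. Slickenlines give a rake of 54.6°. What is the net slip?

dip-slip = throw / sin(dip) = 197 / sin(34.2°) = 350.5 m
net slip = dip-slip / sin(rake) = 350.5 / sin(54.6°) = 430 m

430 m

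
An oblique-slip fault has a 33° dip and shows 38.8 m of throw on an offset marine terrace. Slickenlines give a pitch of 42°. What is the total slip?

dip-slip = throw / sin(dip) = 38.8 / sin(33°) = 71.24 m
net slip = dip-slip / sin(rake) = 71.24 / sin(42°) = 106 m

106 m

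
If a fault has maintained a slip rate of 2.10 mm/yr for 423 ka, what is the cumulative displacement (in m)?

888 m

slip = rate × time = 2.10 mm/yr × 423 ka = 888 m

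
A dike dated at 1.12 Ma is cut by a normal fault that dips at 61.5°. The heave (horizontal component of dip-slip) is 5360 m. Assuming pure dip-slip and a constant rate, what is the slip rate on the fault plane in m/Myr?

10000 m/Myr

dip-slip = heave / cos(dip) = 5360 m / cos(61.5°) = 11230 m
rate = 11230 m / 1.12 Ma = 0.0100 m/yr = 10000 m/Myr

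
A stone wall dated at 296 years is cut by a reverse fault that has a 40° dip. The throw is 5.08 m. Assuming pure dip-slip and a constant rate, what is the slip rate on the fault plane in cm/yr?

dip-slip = throw / sin(dip) = 5.08 m / sin(40°) = 7.903 m
rate = 7.903 m / 296 years = 0.0267 m/yr = 2.67 cm/yr

2.67 cm/yr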